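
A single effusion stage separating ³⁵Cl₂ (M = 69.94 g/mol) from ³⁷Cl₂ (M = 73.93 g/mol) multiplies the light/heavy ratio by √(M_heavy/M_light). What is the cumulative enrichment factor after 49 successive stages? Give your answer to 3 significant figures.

3.89

The single-stage factor is √(M_heavy/M_light), so 49 stages give [√(73.93/69.94)]^49 = (73.93/69.94)^(49/2).
= 1.05705^(49/2) = 3.89.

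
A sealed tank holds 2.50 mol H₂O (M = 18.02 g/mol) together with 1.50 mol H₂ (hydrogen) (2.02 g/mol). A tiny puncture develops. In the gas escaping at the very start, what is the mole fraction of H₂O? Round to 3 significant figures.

0.358

Effusion rate of each component ∝ n_i/√M_i (partial pressure × 1/√M).
So x_H₂O in the escaping gas = (n_H₂O/√M_H₂O) / Σ(n_i/√M_i)
= (2.50/√18.02) / (2.50/√18.02 + 1.50/√2.02) = 0.5889/(0.5889 + 1.055) = 0.358.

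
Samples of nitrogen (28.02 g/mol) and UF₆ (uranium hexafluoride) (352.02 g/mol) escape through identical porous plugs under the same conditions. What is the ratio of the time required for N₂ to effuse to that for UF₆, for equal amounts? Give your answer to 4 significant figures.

Graham's law gives t_N₂/t_UF₆ = √(M_N₂/M_UF₆) = √(28.02/352.02) = √0.07960 = 0.2821.

0.2821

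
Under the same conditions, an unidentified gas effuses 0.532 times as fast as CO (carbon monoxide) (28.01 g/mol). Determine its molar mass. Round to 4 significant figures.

98.97 g/mol

Since effusion rate ∝ 1/√M, rate_X/rate_CO = √(M_CO/M_X).
0.532 = √(28.01/M_X)
M_X = 28.01 / 0.532² = 28.01 / 0.2830 = 98.97 g/mol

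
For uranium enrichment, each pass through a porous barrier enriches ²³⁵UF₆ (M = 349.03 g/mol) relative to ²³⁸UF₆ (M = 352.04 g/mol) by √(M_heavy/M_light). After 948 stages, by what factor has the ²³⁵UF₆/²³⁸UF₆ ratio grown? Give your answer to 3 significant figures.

58.6

After 948 stages the ratio has grown by (√(352.04/349.03))^948 = (352.04/349.03)^(948/2).
= 1.00862^474 = 58.6.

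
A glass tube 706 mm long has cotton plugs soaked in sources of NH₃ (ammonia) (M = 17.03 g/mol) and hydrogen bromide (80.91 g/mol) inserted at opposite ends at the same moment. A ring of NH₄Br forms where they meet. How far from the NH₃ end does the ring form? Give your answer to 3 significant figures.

Graham's law gives d_NH₃/d_HBr = rate_NH₃/rate_HBr = √(M_HBr/M_NH₃) = √(80.91/17.03) = 2.180.
With d_NH₃ + d_HBr = 706 mm, d_HBr = 706/(1 + 2.180) = 222.0 mm.
d_NH₃ = 706 − 222.0 = 484 mm.

484 mm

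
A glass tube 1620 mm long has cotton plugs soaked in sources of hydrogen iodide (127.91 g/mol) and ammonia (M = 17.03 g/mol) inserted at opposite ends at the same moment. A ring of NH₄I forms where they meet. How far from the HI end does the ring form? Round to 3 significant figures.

Distances travelled in equal time are proportional to diffusion rates, so d_HI/d_NH₃ = √(M_NH₃/M_HI) = √(17.03/127.91) = 0.3649.
With d_HI + d_NH₃ = 1620 mm, d_NH₃ = 1620/(1 + 0.3649) = 1187 mm.
d_HI = 1620 − 1187 = 433 mm.

433 mm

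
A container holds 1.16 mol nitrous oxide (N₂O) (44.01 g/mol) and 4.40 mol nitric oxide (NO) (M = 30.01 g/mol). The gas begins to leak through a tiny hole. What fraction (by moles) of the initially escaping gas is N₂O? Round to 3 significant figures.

0.179

Each component's effusion rate ∝ (its partial pressure)·(1/√M) ∝ n_i/√M_i.
x_N₂O(eff) = (n_N₂O/√M_N₂O) / (n_N₂O/√M_N₂O + n_NO/√M_NO)
= (1.16/√44.01) / (1.16/√44.01 + 4.40/√30.01) = 0.1749/(0.1749 + 0.8032) = 0.179.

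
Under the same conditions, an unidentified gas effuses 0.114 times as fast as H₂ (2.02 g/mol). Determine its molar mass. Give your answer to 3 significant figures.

Using Graham's law: rate_X/rate_H₂ = √(M_H₂/M_X).
0.114 = √(2.02/M_X)
M_X = 2.02 / 0.114² = 2.02 / 0.01300 = 155 g/mol

155 g/mol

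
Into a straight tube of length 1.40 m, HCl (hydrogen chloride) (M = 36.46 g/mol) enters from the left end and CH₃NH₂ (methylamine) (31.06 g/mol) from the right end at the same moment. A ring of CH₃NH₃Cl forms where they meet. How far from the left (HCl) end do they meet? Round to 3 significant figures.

The fronts meet when d_HCl + d_CH₃NH₂ = L with d_HCl/d_CH₃NH₂ = √(M_CH₃NH₂/M_HCl) (Graham's law). Here √(M_CH₃NH₂/M_HCl) = √(31.06/36.46) = 0.9230.
With d_HCl + d_CH₃NH₂ = 1.40 m, d_CH₃NH₂ = 1.40/(1 + 0.9230) = 0.7280 m.
d_HCl = 1.40 − 0.7280 = 0.672 m.

0.672 m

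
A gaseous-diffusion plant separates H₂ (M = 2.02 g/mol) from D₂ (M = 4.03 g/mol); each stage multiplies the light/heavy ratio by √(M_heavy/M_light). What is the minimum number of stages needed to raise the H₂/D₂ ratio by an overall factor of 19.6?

9

Per stage α = (4.03/2.02)^(1/2) = 1.99505^0.5, giving ln α = 0.3453.
Need α^N ≥ 19.6 ⇒ N ≥ ln(19.6) / ln α = 2.976 / 0.3453 = 8.62.
So at least 9 stages are needed.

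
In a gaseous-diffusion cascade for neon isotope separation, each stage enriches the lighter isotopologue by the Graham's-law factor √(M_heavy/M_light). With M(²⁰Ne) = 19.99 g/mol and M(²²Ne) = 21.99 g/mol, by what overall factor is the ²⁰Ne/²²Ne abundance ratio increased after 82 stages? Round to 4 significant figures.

49.88

After 82 stages the ratio has grown by (√(21.99/19.99))^82 = (21.99/19.99)^(82/2).
= 1.10005^41 = 49.88.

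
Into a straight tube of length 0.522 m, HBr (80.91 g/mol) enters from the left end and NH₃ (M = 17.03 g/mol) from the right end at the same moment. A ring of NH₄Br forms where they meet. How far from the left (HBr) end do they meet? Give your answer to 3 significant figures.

0.164 m

Graham's law gives d_HBr/d_NH₃ = rate_HBr/rate_NH₃ = √(M_NH₃/M_HBr) = √(17.03/80.91) = 0.4588.
With d_HBr + d_NH₃ = 0.522 m, d_NH₃ = 0.522/(1 + 0.4588) = 0.3578 m.
d_HBr = 0.522 − 0.3578 = 0.164 m.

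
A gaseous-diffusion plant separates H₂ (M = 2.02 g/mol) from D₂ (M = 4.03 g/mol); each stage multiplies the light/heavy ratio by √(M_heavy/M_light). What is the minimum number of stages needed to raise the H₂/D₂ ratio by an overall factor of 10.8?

Single-stage factor α = √(4.03/2.02), so ln α = ½ ln(1.99505) = 0.3453.
Need α^N ≥ 10.8 ⇒ N ≥ ln(10.8) / ln α = 2.380 / 0.3453 = 6.89.
Minimum whole number of stages: N = 7.

7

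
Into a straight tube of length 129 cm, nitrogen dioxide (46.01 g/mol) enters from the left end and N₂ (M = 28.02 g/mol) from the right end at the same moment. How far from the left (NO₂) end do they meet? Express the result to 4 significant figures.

56.54 cm

The fronts meet when d_NO₂ + d_N₂ = L with d_NO₂/d_N₂ = √(M_N₂/M_NO₂) (Graham's law). Here √(M_N₂/M_NO₂) = √(28.02/46.01) = 0.7804.
With d_NO₂ + d_N₂ = 129 cm, d_N₂ = 129/(1 + 0.7804) = 72.46 cm.
d_NO₂ = 129 − 72.46 = 56.54 cm.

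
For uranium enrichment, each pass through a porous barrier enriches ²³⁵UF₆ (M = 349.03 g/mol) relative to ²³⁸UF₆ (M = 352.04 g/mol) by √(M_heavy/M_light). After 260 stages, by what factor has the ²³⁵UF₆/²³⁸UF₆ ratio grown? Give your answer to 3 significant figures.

3.05

Overall factor = α^260 with α = √(352.04/349.03), i.e. (352.04/349.03)^(260/2).
= 1.00862^130 = 3.05.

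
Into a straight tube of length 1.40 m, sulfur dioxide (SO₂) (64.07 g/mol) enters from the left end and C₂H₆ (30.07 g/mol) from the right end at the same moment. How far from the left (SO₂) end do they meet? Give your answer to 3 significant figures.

The fronts meet when d_SO₂ + d_C₂H₆ = L with d_SO₂/d_C₂H₆ = √(M_C₂H₆/M_SO₂) (Graham's law). Here √(M_C₂H₆/M_SO₂) = √(30.07/64.07) = 0.6851.
With d_SO₂ + d_C₂H₆ = 1.40 m, d_C₂H₆ = 1.40/(1 + 0.6851) = 0.8308 m.
d_SO₂ = 1.40 − 0.8308 = 0.569 m.

0.569 m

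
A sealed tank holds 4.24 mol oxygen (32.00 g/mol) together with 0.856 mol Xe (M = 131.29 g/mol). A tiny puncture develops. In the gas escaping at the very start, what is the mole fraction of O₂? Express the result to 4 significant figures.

Each component's effusion rate ∝ (its partial pressure)·(1/√M) ∝ n_i/√M_i.
x_O₂(eff) = (n_O₂/√M_O₂) / (n_O₂/√M_O₂ + n_Xe/√M_Xe)
= (4.24/√32.00) / (4.24/√32.00 + 0.856/√131.29) = 0.7495/(0.7495 + 0.07471) = 0.9094.

0.9094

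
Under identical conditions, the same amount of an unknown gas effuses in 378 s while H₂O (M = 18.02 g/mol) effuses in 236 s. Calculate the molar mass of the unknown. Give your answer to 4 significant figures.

From Graham's law, t_X/t_H₂O = √(M_X/M_H₂O).
378/236 = 1.602 = √(M_X/18.02)
M_X = 18.02 × 1.602² = 18.02 × 2.565 = 46.23 g/mol

46.23 g/mol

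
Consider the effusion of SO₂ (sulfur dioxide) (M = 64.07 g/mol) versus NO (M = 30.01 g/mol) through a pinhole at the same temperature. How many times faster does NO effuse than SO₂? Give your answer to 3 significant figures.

1.46

Since effusion rate ∝ 1/√M, rate_NO/rate_SO₂ = √(M_SO₂/M_NO) = √(64.07/30.01) = √2.135 = 1.46.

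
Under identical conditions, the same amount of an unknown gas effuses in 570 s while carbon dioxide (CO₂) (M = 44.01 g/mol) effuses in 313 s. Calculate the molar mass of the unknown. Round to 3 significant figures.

146 g/mol

Graham's law gives t_X/t_CO₂ = √(M_X/M_CO₂).
570/313 = 1.821 = √(M_X/44.01)
M_X = 44.01 × 1.821² = 44.01 × 3.316 = 146 g/mol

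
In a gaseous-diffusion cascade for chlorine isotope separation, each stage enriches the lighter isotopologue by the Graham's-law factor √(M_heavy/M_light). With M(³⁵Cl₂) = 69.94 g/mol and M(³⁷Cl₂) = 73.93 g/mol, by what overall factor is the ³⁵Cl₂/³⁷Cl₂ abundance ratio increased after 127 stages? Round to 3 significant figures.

The single-stage factor is √(M_heavy/M_light), so 127 stages give [√(73.93/69.94)]^127 = (73.93/69.94)^(127/2).
= 1.05705^(127/2) = 33.9.

33.9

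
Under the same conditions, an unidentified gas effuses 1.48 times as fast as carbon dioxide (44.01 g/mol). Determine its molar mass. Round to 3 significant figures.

Graham's law gives rate_X/rate_CO₂ = √(M_CO₂/M_X).
1.48 = √(44.01/M_X)
M_X = 44.01 / 1.48² = 44.01 / 2.190 = 20.1 g/mol

20.1 g/mol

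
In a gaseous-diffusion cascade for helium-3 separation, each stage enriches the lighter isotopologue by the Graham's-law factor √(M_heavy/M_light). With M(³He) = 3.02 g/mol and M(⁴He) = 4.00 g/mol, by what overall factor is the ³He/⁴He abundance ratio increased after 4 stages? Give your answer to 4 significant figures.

After 4 stages the ratio has grown by (√(4.00/3.02))^4 = (4.00/3.02)^(4/2).
= 1.32450^2 = 1.754.

1.754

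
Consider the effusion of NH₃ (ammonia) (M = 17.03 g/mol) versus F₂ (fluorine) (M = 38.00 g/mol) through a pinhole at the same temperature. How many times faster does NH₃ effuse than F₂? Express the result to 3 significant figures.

From Graham's law, rate_NH₃/rate_F₂ = √(M_F₂/M_NH₃) = √(38.00/17.03) = √2.231 = 1.49.

1.49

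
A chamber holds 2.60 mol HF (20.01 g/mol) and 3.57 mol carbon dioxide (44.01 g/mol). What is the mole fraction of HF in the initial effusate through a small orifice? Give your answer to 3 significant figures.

The effusion rate of species i is ∝ p_i/√M_i ∝ n_i/√M_i.
x_HF(eff) = (n_HF/√M_HF) / (n_HF/√M_HF + n_CO₂/√M_CO₂)
= (2.60/√20.01) / (2.60/√20.01 + 3.57/√44.01) = 0.5812/(0.5812 + 0.5381) = 0.519.

0.519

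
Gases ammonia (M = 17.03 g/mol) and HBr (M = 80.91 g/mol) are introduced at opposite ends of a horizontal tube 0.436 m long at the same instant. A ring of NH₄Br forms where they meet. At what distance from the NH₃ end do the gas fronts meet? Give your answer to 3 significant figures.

0.299 m

Graham's law gives d_NH₃/d_HBr = rate_NH₃/rate_HBr = √(M_HBr/M_NH₃) = √(80.91/17.03) = 2.180.
With d_NH₃ + d_HBr = 0.436 m, d_HBr = 0.436/(1 + 2.180) = 0.1371 m.
d_NH₃ = 0.436 − 0.1371 = 0.299 m.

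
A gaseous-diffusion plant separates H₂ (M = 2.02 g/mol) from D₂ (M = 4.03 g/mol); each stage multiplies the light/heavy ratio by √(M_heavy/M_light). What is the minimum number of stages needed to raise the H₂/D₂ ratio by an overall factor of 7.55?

6

Per stage α = (4.03/2.02)^(1/2) = 1.99505^0.5, giving ln α = 0.3453.
Need α^N ≥ 7.55 ⇒ N ≥ ln(7.55) / ln α = 2.022 / 0.3453 = 5.85.
Rounding up, N = 6 stages.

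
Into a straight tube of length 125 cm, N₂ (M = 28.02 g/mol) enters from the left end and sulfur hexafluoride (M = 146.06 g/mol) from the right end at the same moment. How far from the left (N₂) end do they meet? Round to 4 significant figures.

Graham's law gives d_N₂/d_SF₆ = rate_N₂/rate_SF₆ = √(M_SF₆/M_N₂) = √(146.06/28.02) = 2.283.
With d_N₂ + d_SF₆ = 125 cm, d_SF₆ = 125/(1 + 2.283) = 38.07 cm.
d_N₂ = 125 − 38.07 = 86.93 cm.

86.93 cm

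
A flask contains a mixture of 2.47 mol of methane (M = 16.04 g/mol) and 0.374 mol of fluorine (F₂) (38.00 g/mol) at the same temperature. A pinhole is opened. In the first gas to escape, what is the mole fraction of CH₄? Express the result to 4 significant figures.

Rate_i ∝ x_i/√M_i (Graham's law weighted by mole fraction), so the effusate composition follows n_i/√M_i.
x_CH₄(eff) = (n_CH₄/√M_CH₄) / (n_CH₄/√M_CH₄ + n_F₂/√M_F₂)
= (2.47/√16.04) / (2.47/√16.04 + 0.374/√38.00) = 0.6167/(0.6167 + 0.06067) = 0.9104.

0.9104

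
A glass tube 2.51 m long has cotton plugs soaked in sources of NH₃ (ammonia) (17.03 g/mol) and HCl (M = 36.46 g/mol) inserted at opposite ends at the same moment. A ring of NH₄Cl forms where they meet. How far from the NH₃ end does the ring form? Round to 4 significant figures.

1.491 m

Distances travelled in equal time are proportional to diffusion rates, so d_NH₃/d_HCl = √(M_HCl/M_NH₃) = √(36.46/17.03) = 1.463.
With d_NH₃ + d_HCl = 2.51 m, d_HCl = 2.51/(1 + 1.463) = 1.019 m.
d_NH₃ = 2.51 − 1.019 = 1.491 m.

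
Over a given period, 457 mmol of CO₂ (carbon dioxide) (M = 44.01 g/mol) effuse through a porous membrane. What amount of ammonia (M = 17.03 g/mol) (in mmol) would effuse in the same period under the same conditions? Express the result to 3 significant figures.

735 mmol

From Graham's law, rate_NH₃/rate_CO₂ = √(M_CO₂/M_NH₃) = √(44.01/17.03) = √2.584 = 1.608.
So the amount for NH₃ is 457 × 1.608 = 735 mmol.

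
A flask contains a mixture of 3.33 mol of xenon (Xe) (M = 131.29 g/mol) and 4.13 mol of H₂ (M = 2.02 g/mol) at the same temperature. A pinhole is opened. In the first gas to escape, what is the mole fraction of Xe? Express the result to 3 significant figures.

0.0909

Each component's effusion rate ∝ (its partial pressure)·(1/√M) ∝ n_i/√M_i.
x_Xe(eff) = (n_Xe/√M_Xe) / (n_Xe/√M_Xe + n_H₂/√M_H₂)
= (3.33/√131.29) / (3.33/√131.29 + 4.13/√2.02) = 0.2906/(0.2906 + 2.906) = 0.0909.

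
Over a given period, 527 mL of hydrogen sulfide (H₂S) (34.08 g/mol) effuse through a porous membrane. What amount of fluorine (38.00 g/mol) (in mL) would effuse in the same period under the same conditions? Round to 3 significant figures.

Since effusion rate ∝ 1/√M, rate_F₂/rate_H₂S = √(M_H₂S/M_F₂) = √(34.08/38.00) = √0.8968 = 0.9470.
So the volume for F₂ is 527 × 0.9470 = 499 mL.

499 mL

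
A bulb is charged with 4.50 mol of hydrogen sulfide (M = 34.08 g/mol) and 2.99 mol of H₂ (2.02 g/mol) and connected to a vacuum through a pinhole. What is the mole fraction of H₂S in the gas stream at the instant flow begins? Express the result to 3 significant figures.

0.268

Effusion rate of each component ∝ n_i/√M_i (partial pressure × 1/√M).
So x_H₂S in the escaping gas = (n_H₂S/√M_H₂S) / Σ(n_i/√M_i)
= (4.50/√34.08) / (4.50/√34.08 + 2.99/√2.02) = 0.7708/(0.7708 + 2.104) = 0.268.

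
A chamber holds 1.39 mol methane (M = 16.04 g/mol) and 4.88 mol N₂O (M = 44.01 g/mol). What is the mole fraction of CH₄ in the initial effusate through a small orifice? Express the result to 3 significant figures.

The effusion rate of species i is ∝ p_i/√M_i ∝ n_i/√M_i.
x_CH₄(eff) = (n_CH₄/√M_CH₄) / (n_CH₄/√M_CH₄ + n_N₂O/√M_N₂O)
= (1.39/√16.04) / (1.39/√16.04 + 4.88/√44.01) = 0.3471/(0.3471 + 0.7356) = 0.321.

0.321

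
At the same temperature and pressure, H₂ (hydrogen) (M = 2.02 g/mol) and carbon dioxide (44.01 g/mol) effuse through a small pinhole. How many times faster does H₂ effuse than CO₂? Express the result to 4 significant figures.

4.668

Since effusion rate ∝ 1/√M, rate_H₂/rate_CO₂ = √(M_CO₂/M_H₂) = √(44.01/2.02) = √21.79 = 4.668.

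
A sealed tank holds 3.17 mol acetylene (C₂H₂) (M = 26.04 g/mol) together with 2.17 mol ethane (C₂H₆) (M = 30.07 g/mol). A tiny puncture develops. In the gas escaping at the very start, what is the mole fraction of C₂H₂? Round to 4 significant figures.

Rate_i ∝ x_i/√M_i (Graham's law weighted by mole fraction), so the effusate composition follows n_i/√M_i.
Mole fraction of C₂H₂ in the effusate = (n_C₂H₂/√M_C₂H₂) / (n_C₂H₂/√M_C₂H₂ + n_C₂H₆/√M_C₂H₆)
= (3.17/√26.04) / (3.17/√26.04 + 2.17/√30.07) = 0.6212/(0.6212 + 0.3957) = 0.6109.

0.6109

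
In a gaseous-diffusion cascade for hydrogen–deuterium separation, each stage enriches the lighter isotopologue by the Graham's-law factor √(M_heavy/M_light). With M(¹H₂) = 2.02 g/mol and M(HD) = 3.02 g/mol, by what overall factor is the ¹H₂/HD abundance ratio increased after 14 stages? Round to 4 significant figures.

16.70

Overall factor = α^14 with α = √(3.02/2.02), i.e. (3.02/2.02)^(14/2).
= 1.49505^7 = 16.70.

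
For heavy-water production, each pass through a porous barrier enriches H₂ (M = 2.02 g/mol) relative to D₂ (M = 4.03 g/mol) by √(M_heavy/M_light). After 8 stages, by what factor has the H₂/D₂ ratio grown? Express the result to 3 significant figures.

15.8

Each stage multiplies the ratio by α = √(4.03/2.02), so after 8 stages the overall factor is α^8 = (4.03/2.02)^(8/2).
= 1.99505^4 = 15.8.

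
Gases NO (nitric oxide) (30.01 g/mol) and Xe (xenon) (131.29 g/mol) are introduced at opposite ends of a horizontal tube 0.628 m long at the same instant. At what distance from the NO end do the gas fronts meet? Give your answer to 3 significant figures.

The fronts meet when d_NO + d_Xe = L with d_NO/d_Xe = √(M_Xe/M_NO) (Graham's law). Here √(M_Xe/M_NO) = √(131.29/30.01) = 2.092.
With d_NO + d_Xe = 0.628 m, d_Xe = 0.628/(1 + 2.092) = 0.2031 m.
d_NO = 0.628 − 0.2031 = 0.425 m.

0.425 m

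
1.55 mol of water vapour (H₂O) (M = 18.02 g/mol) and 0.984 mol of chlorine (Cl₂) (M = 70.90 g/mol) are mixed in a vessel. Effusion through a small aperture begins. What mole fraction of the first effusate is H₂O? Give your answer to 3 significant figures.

0.758

Each component's effusion rate ∝ (its partial pressure)·(1/√M) ∝ n_i/√M_i.
So x_H₂O in the escaping gas = (n_H₂O/√M_H₂O) / Σ(n_i/√M_i)
= (1.55/√18.02) / (1.55/√18.02 + 0.984/√70.90) = 0.3651/(0.3651 + 0.1169) = 0.758.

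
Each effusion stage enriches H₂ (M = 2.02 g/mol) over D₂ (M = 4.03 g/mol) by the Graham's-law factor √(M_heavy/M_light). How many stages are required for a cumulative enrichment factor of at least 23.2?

10

Per stage α = (4.03/2.02)^(1/2) = 1.99505^0.5, giving ln α = 0.3453.
Need α^N ≥ 23.2 ⇒ N ≥ ln(23.2) / ln α = 3.144 / 0.3453 = 9.10.
So at least 10 stages are needed.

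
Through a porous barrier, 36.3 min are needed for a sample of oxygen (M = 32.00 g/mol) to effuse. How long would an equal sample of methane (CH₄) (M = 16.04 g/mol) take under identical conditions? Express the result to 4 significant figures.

From Graham's law, t_CH₄/t_O₂ = √(M_CH₄/M_O₂) = √(16.04/32.00) = √0.5012 = 0.7080.
So the time for CH₄ is 36.3 × 0.7080 = 25.70 min.

25.70 min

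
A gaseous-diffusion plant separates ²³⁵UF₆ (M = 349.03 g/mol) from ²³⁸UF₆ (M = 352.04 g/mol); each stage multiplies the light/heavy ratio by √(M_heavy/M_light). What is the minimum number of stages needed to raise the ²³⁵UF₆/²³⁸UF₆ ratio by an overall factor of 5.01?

376

Single-stage factor α = √(352.04/349.03), so ln α = ½ ln(1.00862) = 0.004293.
Need α^N ≥ 5.01 ⇒ N ≥ ln(5.01) / ln α = 1.611 / 0.004293 = 375.32.
Minimum whole number of stages: N = 376.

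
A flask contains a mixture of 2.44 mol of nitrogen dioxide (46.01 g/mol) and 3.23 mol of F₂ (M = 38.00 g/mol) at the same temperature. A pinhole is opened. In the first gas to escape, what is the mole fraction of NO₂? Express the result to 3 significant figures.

The effusion rate of species i is ∝ p_i/√M_i ∝ n_i/√M_i.
Mole fraction of NO₂ in the effusate = (n_NO₂/√M_NO₂) / (n_NO₂/√M_NO₂ + n_F₂/√M_F₂)
= (2.44/√46.01) / (2.44/√46.01 + 3.23/√38.00) = 0.3597/(0.3597 + 0.5240) = 0.407.

0.407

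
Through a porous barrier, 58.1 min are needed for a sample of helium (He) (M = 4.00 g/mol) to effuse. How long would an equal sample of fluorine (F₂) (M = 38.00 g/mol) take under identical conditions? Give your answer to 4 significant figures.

Since effusion rate ∝ 1/√M, t_F₂/t_He = √(M_F₂/M_He) = √(38.00/4.00) = √9.500 = 3.082.
So the time for F₂ is 58.1 × 3.082 = 179.1 min.

179.1 min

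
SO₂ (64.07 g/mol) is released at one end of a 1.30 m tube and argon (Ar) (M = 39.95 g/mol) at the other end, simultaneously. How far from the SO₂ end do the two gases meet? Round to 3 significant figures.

0.574 m

Distances travelled in equal time are proportional to diffusion rates, so d_SO₂/d_Ar = √(M_Ar/M_SO₂) = √(39.95/64.07) = 0.7896.
With d_SO₂ + d_Ar = 1.30 m, d_Ar = 1.30/(1 + 0.7896) = 0.7264 m.
d_SO₂ = 1.30 − 0.7264 = 0.574 m.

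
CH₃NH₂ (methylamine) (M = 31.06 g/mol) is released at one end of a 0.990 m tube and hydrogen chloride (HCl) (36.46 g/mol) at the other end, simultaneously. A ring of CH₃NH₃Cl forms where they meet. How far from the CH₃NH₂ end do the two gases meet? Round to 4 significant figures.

Graham's law gives d_CH₃NH₂/d_HCl = rate_CH₃NH₂/rate_HCl = √(M_HCl/M_CH₃NH₂) = √(36.46/31.06) = 1.083.
With d_CH₃NH₂ + d_HCl = 0.990 m, d_HCl = 0.990/(1 + 1.083) = 0.4752 m.
d_CH₃NH₂ = 0.990 − 0.4752 = 0.5148 m.

0.5148 m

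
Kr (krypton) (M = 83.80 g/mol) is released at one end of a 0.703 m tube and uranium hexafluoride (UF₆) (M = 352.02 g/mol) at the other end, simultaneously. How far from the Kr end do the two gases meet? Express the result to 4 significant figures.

0.4725 m

The fronts meet when d_Kr + d_UF₆ = L with d_Kr/d_UF₆ = √(M_UF₆/M_Kr) (Graham's law). Here √(M_UF₆/M_Kr) = √(352.02/83.80) = 2.050.
With d_Kr + d_UF₆ = 0.703 m, d_UF₆ = 0.703/(1 + 2.050) = 0.2305 m.
d_Kr = 0.703 − 0.2305 = 0.4725 m.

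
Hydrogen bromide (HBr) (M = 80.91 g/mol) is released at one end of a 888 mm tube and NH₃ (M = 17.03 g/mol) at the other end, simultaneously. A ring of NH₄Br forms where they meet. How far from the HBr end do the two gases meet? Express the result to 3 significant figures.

279 mm

The fronts meet when d_HBr + d_NH₃ = L with d_HBr/d_NH₃ = √(M_NH₃/M_HBr) (Graham's law). Here √(M_NH₃/M_HBr) = √(17.03/80.91) = 0.4588.
With d_HBr + d_NH₃ = 888 mm, d_NH₃ = 888/(1 + 0.4588) = 608.7 mm.
d_HBr = 888 − 608.7 = 279 mm.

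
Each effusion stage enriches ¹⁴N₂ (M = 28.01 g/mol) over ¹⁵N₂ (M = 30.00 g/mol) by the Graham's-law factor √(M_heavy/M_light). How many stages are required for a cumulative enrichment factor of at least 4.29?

43

Single-stage factor α = √(30.00/28.01), so ln α = ½ ln(1.07105) = 0.03432.
Need α^N ≥ 4.29 ⇒ N ≥ ln(4.29) / ln α = 1.456 / 0.03432 = 42.44.
Minimum whole number of stages: N = 43.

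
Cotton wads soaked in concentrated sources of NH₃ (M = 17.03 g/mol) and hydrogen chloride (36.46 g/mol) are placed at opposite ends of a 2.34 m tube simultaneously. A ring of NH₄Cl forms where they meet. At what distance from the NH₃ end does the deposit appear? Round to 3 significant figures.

Graham's law gives d_NH₃/d_HCl = rate_NH₃/rate_HCl = √(M_HCl/M_NH₃) = √(36.46/17.03) = 1.463.
With d_NH₃ + d_HCl = 2.34 m, d_HCl = 2.34/(1 + 1.463) = 0.9500 m.
d_NH₃ = 2.34 − 0.9500 = 1.39 m.

1.39 m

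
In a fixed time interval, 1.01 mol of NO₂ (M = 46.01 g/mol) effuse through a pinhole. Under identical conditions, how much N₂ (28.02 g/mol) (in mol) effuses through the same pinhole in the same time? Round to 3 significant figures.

1.29 mol

Since effusion rate ∝ 1/√M, rate_N₂/rate_NO₂ = √(M_NO₂/M_N₂) = √(46.01/28.02) = √1.642 = 1.281.
So the amount for N₂ is 1.01 × 1.281 = 1.29 mol.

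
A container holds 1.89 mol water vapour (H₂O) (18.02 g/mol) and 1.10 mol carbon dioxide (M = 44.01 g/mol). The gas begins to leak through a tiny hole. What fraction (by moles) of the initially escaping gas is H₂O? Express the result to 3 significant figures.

Each component's effusion rate ∝ (its partial pressure)·(1/√M) ∝ n_i/√M_i.
So x_H₂O in the escaping gas = (n_H₂O/√M_H₂O) / Σ(n_i/√M_i)
= (1.89/√18.02) / (1.89/√18.02 + 1.10/√44.01) = 0.4452/(0.4452 + 0.1658) = 0.729.

0.729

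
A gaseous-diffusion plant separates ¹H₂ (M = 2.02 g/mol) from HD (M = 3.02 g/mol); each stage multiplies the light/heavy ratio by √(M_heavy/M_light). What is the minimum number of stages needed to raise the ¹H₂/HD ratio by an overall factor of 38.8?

19

Single-stage factor α = √(3.02/2.02), so ln α = ½ ln(1.49505) = 0.2011.
Need α^N ≥ 38.8 ⇒ N ≥ ln(38.8) / ln α = 3.658 / 0.2011 = 18.19.
Rounding up, N = 19 stages.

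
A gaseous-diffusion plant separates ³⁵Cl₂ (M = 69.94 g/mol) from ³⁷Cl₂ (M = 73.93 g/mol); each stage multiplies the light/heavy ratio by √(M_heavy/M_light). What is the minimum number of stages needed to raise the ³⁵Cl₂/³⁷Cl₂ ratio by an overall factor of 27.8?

120

Single-stage factor α = √(73.93/69.94), so ln α = ½ ln(1.05705) = 0.02774.
Need α^N ≥ 27.8 ⇒ N ≥ ln(27.8) / ln α = 3.325 / 0.02774 = 119.86.
Minimum whole number of stages: N = 120.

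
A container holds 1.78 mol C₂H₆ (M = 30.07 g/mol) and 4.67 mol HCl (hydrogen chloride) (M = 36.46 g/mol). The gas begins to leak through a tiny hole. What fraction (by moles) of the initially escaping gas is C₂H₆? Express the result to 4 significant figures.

Each component's effusion rate ∝ (its partial pressure)·(1/√M) ∝ n_i/√M_i.
So x_C₂H₆ in the escaping gas = (n_C₂H₆/√M_C₂H₆) / Σ(n_i/√M_i)
= (1.78/√30.07) / (1.78/√30.07 + 4.67/√36.46) = 0.3246/(0.3246 + 0.7734) = 0.2956.

0.2956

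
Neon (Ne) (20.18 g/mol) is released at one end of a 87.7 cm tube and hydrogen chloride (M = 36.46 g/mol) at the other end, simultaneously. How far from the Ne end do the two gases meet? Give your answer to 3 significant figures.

50.3 cm

In equal time, each gas travels a distance ∝ its rate ∝ 1/√M, so d_Ne/d_HCl = √(M_HCl/M_Ne) = √(36.46/20.18) = 1.344.
With d_Ne + d_HCl = 87.7 cm, d_HCl = 87.7/(1 + 1.344) = 37.41 cm.
d_Ne = 87.7 − 37.41 = 50.3 cm.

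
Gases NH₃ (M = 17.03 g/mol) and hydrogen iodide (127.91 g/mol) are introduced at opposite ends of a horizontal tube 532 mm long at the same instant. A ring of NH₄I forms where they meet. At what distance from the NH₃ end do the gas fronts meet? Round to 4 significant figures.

The fronts meet when d_NH₃ + d_HI = L with d_NH₃/d_HI = √(M_HI/M_NH₃) (Graham's law). Here √(M_HI/M_NH₃) = √(127.91/17.03) = 2.741.
With d_NH₃ + d_HI = 532 mm, d_HI = 532/(1 + 2.741) = 142.2 mm.
d_NH₃ = 532 − 142.2 = 389.8 mm.

389.8 mm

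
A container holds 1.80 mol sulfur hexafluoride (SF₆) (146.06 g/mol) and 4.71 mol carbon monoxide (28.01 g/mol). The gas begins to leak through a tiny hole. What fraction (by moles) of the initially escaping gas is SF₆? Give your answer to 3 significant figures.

The effusion rate of species i is ∝ p_i/√M_i ∝ n_i/√M_i.
So x_SF₆ in the escaping gas = (n_SF₆/√M_SF₆) / Σ(n_i/√M_i)
= (1.80/√146.06) / (1.80/√146.06 + 4.71/√28.01) = 0.1489/(0.1489 + 0.8899) = 0.143.

0.143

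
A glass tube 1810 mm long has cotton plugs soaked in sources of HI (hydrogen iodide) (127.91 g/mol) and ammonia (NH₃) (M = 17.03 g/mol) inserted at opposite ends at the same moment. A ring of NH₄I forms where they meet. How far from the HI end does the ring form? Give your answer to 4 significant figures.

483.9 mm

In equal time, each gas travels a distance ∝ its rate ∝ 1/√M, so d_HI/d_NH₃ = √(M_NH₃/M_HI) = √(17.03/127.91) = 0.3649.
With d_HI + d_NH₃ = 1810 mm, d_NH₃ = 1810/(1 + 0.3649) = 1326 mm.
d_HI = 1810 − 1326 = 483.9 mm.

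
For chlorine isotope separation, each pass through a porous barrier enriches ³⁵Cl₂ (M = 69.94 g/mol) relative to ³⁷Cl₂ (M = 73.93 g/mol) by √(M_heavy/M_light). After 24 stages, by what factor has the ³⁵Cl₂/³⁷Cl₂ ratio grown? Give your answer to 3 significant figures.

1.95

Each stage multiplies the ratio by α = √(73.93/69.94), so after 24 stages the overall factor is α^24 = (73.93/69.94)^(24/2).
= 1.05705^12 = 1.95.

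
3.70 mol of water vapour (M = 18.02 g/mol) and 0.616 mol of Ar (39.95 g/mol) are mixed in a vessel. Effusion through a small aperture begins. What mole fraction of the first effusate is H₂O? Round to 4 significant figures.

0.8994

Rate_i ∝ x_i/√M_i (Graham's law weighted by mole fraction), so the effusate composition follows n_i/√M_i.
Mole fraction of H₂O in the effusate = (n_H₂O/√M_H₂O) / (n_H₂O/√M_H₂O + n_Ar/√M_Ar)
= (3.70/√18.02) / (3.70/√18.02 + 0.616/√39.95) = 0.8716/(0.8716 + 0.09746) = 0.8994.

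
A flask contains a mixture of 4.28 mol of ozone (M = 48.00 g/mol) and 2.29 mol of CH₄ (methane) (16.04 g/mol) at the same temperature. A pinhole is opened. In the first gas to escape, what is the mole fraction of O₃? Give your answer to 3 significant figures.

Each component's effusion rate ∝ (its partial pressure)·(1/√M) ∝ n_i/√M_i.
x_O₃(eff) = (n_O₃/√M_O₃) / (n_O₃/√M_O₃ + n_CH₄/√M_CH₄)
= (4.28/√48.00) / (4.28/√48.00 + 2.29/√16.04) = 0.6178/(0.6178 + 0.5718) = 0.519.

0.519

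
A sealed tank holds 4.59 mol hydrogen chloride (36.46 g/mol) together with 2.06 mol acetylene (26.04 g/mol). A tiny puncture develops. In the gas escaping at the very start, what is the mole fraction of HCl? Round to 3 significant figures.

0.653

Effusion rate of each component ∝ n_i/√M_i (partial pressure × 1/√M).
x_HCl(eff) = (n_HCl/√M_HCl) / (n_HCl/√M_HCl + n_C₂H₂/√M_C₂H₂)
= (4.59/√36.46) / (4.59/√36.46 + 2.06/√26.04) = 0.7602/(0.7602 + 0.4037) = 0.653.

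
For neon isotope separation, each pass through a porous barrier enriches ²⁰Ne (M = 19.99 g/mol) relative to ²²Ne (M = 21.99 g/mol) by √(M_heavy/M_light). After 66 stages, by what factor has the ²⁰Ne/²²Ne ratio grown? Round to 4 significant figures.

After 66 stages the ratio has grown by (√(21.99/19.99))^66 = (21.99/19.99)^(66/2).
= 1.10005^33 = 23.26.

23.26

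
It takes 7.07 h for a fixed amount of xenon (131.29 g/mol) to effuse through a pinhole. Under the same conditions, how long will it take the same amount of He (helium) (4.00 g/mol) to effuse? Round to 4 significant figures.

1.234 h

Using Graham's law: t_He/t_Xe = √(M_He/M_Xe) = √(4.00/131.29) = √0.03047 = 0.1745.
So the time for He is 7.07 × 0.1745 = 1.234 h.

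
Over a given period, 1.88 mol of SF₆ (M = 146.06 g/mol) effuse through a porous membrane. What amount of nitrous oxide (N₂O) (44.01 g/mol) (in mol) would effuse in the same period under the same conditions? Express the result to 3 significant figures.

By Graham's law, rate_N₂O/rate_SF₆ = √(M_SF₆/M_N₂O) = √(146.06/44.01) = √3.319 = 1.822.
So the amount for N₂O is 1.88 × 1.822 = 3.42 mol.

3.42 mol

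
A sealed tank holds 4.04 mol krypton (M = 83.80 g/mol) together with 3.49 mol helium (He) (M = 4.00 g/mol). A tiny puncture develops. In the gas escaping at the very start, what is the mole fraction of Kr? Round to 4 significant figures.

0.2019

Each component's effusion rate ∝ (its partial pressure)·(1/√M) ∝ n_i/√M_i.
So x_Kr in the escaping gas = (n_Kr/√M_Kr) / Σ(n_i/√M_i)
= (4.04/√83.80) / (4.04/√83.80 + 3.49/√4.00) = 0.4413/(0.4413 + 1.745) = 0.2019.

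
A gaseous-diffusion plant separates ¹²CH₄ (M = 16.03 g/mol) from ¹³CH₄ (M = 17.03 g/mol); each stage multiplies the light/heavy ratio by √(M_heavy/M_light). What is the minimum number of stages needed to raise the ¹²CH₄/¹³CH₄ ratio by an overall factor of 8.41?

Per stage α = (17.03/16.03)^(1/2) = 1.06238^0.5, giving ln α = 0.03026.
Need α^N ≥ 8.41 ⇒ N ≥ ln(8.41) / ln α = 2.129 / 0.03026 = 70.38.
Minimum whole number of stages: N = 71.

71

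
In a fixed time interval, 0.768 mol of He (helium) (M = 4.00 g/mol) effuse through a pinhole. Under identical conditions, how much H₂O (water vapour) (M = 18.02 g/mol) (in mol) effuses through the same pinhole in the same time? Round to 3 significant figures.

0.362 mol

From Graham's law, rate_H₂O/rate_He = √(M_He/M_H₂O) = √(4.00/18.02) = √0.2220 = 0.4711.
So the amount for H₂O is 0.768 × 0.4711 = 0.362 mol.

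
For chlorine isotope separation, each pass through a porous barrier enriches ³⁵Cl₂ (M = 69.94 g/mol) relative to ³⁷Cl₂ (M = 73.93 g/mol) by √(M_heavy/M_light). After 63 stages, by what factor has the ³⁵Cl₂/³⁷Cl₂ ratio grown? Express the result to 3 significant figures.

Overall factor = α^63 with α = √(73.93/69.94), i.e. (73.93/69.94)^(63/2).
= 1.05705^(63/2) = 5.74.

5.74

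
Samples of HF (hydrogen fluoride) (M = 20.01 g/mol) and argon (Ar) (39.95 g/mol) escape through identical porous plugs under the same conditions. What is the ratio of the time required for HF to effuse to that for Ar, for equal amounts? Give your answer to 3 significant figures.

Using Graham's law: t_HF/t_Ar = √(M_HF/M_Ar) = √(20.01/39.95) = √0.5009 = 0.708.

0.708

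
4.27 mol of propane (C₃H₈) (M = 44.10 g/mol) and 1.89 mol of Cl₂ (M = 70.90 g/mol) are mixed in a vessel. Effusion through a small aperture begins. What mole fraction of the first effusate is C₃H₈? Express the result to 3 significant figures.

0.741

Effusion rate of each component ∝ n_i/√M_i (partial pressure × 1/√M).
So x_C₃H₈ in the escaping gas = (n_C₃H₈/√M_C₃H₈) / Σ(n_i/√M_i)
= (4.27/√44.10) / (4.27/√44.10 + 1.89/√70.90) = 0.6430/(0.6430 + 0.2245) = 0.741.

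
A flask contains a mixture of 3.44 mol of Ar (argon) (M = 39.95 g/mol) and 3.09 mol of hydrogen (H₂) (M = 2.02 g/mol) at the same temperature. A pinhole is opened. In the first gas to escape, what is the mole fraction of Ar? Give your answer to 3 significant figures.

0.200

Effusion rate of each component ∝ n_i/√M_i (partial pressure × 1/√M).
So x_Ar in the escaping gas = (n_Ar/√M_Ar) / Σ(n_i/√M_i)
= (3.44/√39.95) / (3.44/√39.95 + 3.09/√2.02) = 0.5443/(0.5443 + 2.174) = 0.200.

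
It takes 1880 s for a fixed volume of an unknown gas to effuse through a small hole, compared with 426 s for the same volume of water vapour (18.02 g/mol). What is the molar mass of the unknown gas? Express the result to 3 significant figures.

351 g/mol

From Graham's law, t_X/t_H₂O = √(M_X/M_H₂O).
1880/426 = 4.413 = √(M_X/18.02)
M_X = 18.02 × 4.413² = 18.02 × 19.48 = 351 g/mol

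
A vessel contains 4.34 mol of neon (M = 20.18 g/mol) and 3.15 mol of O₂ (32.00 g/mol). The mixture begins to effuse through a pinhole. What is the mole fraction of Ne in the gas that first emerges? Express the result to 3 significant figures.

Effusion rate of each component ∝ n_i/√M_i (partial pressure × 1/√M).
So x_Ne in the escaping gas = (n_Ne/√M_Ne) / Σ(n_i/√M_i)
= (4.34/√20.18) / (4.34/√20.18 + 3.15/√32.00) = 0.9661/(0.9661 + 0.5568) = 0.634.

0.634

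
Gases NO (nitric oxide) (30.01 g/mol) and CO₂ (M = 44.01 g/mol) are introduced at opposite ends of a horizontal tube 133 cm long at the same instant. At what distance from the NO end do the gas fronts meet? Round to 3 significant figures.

72.8 cm

Distances travelled in equal time are proportional to diffusion rates, so d_NO/d_CO₂ = √(M_CO₂/M_NO) = √(44.01/30.01) = 1.211.
With d_NO + d_CO₂ = 133 cm, d_CO₂ = 133/(1 + 1.211) = 60.15 cm.
d_NO = 133 − 60.15 = 72.8 cm.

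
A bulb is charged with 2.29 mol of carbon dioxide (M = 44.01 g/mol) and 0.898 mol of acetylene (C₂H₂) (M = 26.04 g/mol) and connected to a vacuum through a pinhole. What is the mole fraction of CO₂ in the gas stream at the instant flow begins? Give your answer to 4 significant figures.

0.6623

Effusion rate of each component ∝ n_i/√M_i (partial pressure × 1/√M).
x_CO₂(eff) = (n_CO₂/√M_CO₂) / (n_CO₂/√M_CO₂ + n_C₂H₂/√M_C₂H₂)
= (2.29/√44.01) / (2.29/√44.01 + 0.898/√26.04) = 0.3452/(0.3452 + 0.1760) = 0.6623.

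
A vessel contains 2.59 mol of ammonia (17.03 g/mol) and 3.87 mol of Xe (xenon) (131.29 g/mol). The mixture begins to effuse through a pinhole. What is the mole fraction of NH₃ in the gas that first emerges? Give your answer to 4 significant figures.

Each component's effusion rate ∝ (its partial pressure)·(1/√M) ∝ n_i/√M_i.
So x_NH₃ in the escaping gas = (n_NH₃/√M_NH₃) / Σ(n_i/√M_i)
= (2.59/√17.03) / (2.59/√17.03 + 3.87/√131.29) = 0.6276/(0.6276 + 0.3377) = 0.6501.

0.6501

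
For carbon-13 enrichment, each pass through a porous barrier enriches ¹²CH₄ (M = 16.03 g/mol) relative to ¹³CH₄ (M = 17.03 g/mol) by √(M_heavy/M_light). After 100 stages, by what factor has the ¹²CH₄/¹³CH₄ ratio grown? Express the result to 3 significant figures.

After 100 stages the ratio has grown by (√(17.03/16.03))^100 = (17.03/16.03)^(100/2).
= 1.06238^50 = 20.6.

20.6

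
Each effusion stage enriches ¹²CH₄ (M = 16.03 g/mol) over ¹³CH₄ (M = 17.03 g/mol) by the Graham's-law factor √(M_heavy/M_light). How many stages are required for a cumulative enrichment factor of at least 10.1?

Per stage α = (17.03/16.03)^(1/2) = 1.06238^0.5, giving ln α = 0.03026.
Need α^N ≥ 10.1 ⇒ N ≥ ln(10.1) / ln α = 2.313 / 0.03026 = 76.43.
Minimum whole number of stages: N = 77.

77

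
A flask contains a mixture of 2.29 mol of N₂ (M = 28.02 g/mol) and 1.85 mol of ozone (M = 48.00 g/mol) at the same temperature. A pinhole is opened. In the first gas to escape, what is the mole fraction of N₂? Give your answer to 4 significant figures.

Effusion rate of each component ∝ n_i/√M_i (partial pressure × 1/√M).
So x_N₂ in the escaping gas = (n_N₂/√M_N₂) / Σ(n_i/√M_i)
= (2.29/√28.02) / (2.29/√28.02 + 1.85/√48.00) = 0.4326/(0.4326 + 0.2670) = 0.6183.

0.6183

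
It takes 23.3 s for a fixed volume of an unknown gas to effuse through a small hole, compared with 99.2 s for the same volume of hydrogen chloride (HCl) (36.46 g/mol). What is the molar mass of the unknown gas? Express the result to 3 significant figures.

By Graham's law, t_X/t_HCl = √(M_X/M_HCl).
23.3/99.2 = 0.2349 = √(M_X/36.46)
M_X = 36.46 × 0.2349² = 36.46 × 0.05517 = 2.01 g/mol

2.01 g/mol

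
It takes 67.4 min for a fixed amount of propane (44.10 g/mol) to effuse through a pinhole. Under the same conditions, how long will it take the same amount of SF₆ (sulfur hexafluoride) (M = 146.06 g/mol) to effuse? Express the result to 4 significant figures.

By Graham's law, t_SF₆/t_C₃H₈ = √(M_SF₆/M_C₃H₈) = √(146.06/44.10) = √3.312 = 1.820.
So the time for SF₆ is 67.4 × 1.820 = 122.7 min.

122.7 min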